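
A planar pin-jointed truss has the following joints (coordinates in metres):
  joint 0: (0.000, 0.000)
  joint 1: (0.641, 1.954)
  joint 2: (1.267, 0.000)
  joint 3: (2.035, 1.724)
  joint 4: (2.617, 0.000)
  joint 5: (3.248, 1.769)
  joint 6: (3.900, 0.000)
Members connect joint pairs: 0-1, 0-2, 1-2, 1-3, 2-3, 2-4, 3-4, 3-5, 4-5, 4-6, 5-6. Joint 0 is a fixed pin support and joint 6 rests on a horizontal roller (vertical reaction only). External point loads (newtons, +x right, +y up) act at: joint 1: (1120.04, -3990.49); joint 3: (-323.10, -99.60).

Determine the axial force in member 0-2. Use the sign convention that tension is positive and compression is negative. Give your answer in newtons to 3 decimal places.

1769.234

N=7 nodes, M=11 members, R=3 reactions → 2N=14, M+R=14
member 0 (0-1): L=2.0565, (cx,cy)=(0.3117,0.9502)
member 1 (0-2): L=1.2670, (cx,cy)=(1.0000,0.0000)
member 2 (1-2): L=2.0518, (cx,cy)=(0.3051,-0.9523)
member 3 (1-3): L=1.4128, (cx,cy)=(0.9867,-0.1628)
member 4 (2-3): L=1.8873, (cx,cy)=(0.4069,0.9135)
member 5 (2-4): L=1.3500, (cx,cy)=(1.0000,0.0000)
member 6 (3-4): L=1.8196, (cx,cy)=(0.3199,-0.9475)
member 7 (3-5): L=1.2138, (cx,cy)=(0.9993,0.0371)
member 8 (4-5): L=1.8782, (cx,cy)=(0.3360,0.9419)
member 9 (4-6): L=1.2830, (cx,cy)=(1.0000,0.0000)
member 10 (5-6): L=1.8853, (cx,cy)=(0.3458,-0.9383)
solve A·x = −loads:
  F[0-1] = -3119.3084 N (compression)
  F[0-2] = +1769.2341 N (tension)
  F[1-2] = -755.4076 N (compression)
  F[1-3] = -1887.0360 N (compression)
  F[2-3] = +787.5442 N (tension)
  F[2-4] = +1218.2924 N (tension)
  F[3-4] = -1221.0376 N (compression)
  F[3-5] = -828.3097 N (compression)
  F[4-5] = +1228.2883 N (tension)
  F[4-6] = +415.0780 N (tension)
  F[5-6] = -1200.2432 N (compression)
  Rx@0 = -796.9400 N
  Ry@0 = +2963.9044 N
  Ry@6 = +1126.1856 N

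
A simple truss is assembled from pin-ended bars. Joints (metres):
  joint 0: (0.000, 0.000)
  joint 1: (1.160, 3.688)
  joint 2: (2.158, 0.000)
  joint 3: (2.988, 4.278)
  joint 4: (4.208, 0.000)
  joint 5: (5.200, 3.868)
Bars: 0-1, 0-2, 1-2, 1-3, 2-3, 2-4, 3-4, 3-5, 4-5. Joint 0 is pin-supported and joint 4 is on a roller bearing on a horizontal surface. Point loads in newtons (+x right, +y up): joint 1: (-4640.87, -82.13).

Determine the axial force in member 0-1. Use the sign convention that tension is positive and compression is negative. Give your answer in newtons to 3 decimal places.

-4326.193

N=6 nodes, M=9 members, R=3 reactions → 2N=12, M+R=12
member 0 (0-1): L=3.8661, (cx,cy)=(0.3000,0.9539)
member 1 (0-2): L=2.1580, (cx,cy)=(1.0000,0.0000)
member 2 (1-2): L=3.8206, (cx,cy)=(0.2612,-0.9653)
member 3 (1-3): L=1.9209, (cx,cy)=(0.9517,0.3072)
member 4 (2-3): L=4.3578, (cx,cy)=(0.1905,0.9817)
member 5 (2-4): L=2.0500, (cx,cy)=(1.0000,0.0000)
member 6 (3-4): L=4.4486, (cx,cy)=(0.2742,-0.9617)
member 7 (3-5): L=2.2497, (cx,cy)=(0.9833,-0.1822)
member 8 (4-5): L=3.9932, (cx,cy)=(0.2484,0.9687)
solve A·x = −loads:
  F[0-1] = -4326.1929 N (compression)
  F[0-2] = -3342.8312 N (compression)
  F[1-2] = +4881.5852 N (tension)
  F[1-3] = +2172.7322 N (tension)
  F[2-3] = -4799.9710 N (compression)
  F[2-4] = -1153.4784 N (compression)
  F[3-4] = +4205.9979 N (tension)
  F[3-5] = +0.0000 N (tension)
  F[4-5] = -0.0000 N (compression)
  Rx@0 = +4640.8700 N
  Ry@0 = +4126.8681 N
  Ry@4 = -4044.7381 N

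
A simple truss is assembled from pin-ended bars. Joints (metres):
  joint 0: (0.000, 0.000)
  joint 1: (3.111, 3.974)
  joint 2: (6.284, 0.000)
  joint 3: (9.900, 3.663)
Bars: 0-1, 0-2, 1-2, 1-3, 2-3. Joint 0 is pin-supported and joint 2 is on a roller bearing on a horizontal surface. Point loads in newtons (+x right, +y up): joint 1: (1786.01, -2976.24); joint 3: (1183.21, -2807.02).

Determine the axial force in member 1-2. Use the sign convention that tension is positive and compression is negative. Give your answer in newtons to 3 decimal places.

-6502.110

N=4 nodes, M=5 members, R=3 reactions → 2N=8, M+R=8
member 0 (0-1): L=5.0469, (cx,cy)=(0.6164,0.7874)
member 1 (0-2): L=6.2840, (cx,cy)=(1.0000,0.0000)
member 2 (1-2): L=5.0853, (cx,cy)=(0.6240,-0.7815)
member 3 (1-3): L=6.7961, (cx,cy)=(0.9990,-0.0458)
member 4 (2-3): L=5.1471, (cx,cy)=(0.7025,0.7117)
solve A·x = −loads:
  F[0-1] = +2453.1040 N (tension)
  F[0-2] = +1457.0765 N (tension)
  F[1-2] = -6502.1097 N (compression)
  F[1-3] = +3787.1010 N (tension)
  F[2-3] = -3700.8199 N (compression)
  Rx@0 = -2969.2200 N
  Ry@0 = -1931.6163 N
  Ry@2 = +7714.8763 N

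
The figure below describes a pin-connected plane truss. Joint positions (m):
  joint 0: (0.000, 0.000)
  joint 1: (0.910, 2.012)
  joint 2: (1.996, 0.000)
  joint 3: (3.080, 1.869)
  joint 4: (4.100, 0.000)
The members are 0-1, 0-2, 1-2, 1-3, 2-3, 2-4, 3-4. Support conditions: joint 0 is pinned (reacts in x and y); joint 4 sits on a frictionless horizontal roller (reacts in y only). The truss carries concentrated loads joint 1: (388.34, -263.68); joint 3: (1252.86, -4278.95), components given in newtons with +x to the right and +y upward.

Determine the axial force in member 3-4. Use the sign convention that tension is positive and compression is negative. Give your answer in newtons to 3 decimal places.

N=5 nodes, M=7 members, R=3 reactions → 2N=10, M+R=10
member 0 (0-1): L=2.2082, (cx,cy)=(0.4121,0.9111)
member 1 (0-2): L=1.9960, (cx,cy)=(1.0000,0.0000)
member 2 (1-2): L=2.2864, (cx,cy)=(0.4750,-0.8800)
member 3 (1-3): L=2.1747, (cx,cy)=(0.9978,-0.0658)
member 4 (2-3): L=2.1606, (cx,cy)=(0.5017,0.8650)
member 5 (2-4): L=2.1040, (cx,cy)=(1.0000,0.0000)
member 6 (3-4): L=2.1292, (cx,cy)=(0.4790,-0.8778)
solve A·x = −loads:
  F[0-1] = -557.5251 N (compression)
  F[0-2] = +1870.9540 N (tension)
  F[1-2] = +335.8522 N (tension)
  F[1-3] = -779.3059 N (compression)
  F[2-3] = -341.6597 N (compression)
  F[2-4] = +2201.8937 N (tension)
  F[3-4] = -4596.3798 N (compression)
  Rx@0 = -1641.2000 N
  Ry@0 = +507.9836 N
  Ry@4 = +4034.6464 N

-4596.380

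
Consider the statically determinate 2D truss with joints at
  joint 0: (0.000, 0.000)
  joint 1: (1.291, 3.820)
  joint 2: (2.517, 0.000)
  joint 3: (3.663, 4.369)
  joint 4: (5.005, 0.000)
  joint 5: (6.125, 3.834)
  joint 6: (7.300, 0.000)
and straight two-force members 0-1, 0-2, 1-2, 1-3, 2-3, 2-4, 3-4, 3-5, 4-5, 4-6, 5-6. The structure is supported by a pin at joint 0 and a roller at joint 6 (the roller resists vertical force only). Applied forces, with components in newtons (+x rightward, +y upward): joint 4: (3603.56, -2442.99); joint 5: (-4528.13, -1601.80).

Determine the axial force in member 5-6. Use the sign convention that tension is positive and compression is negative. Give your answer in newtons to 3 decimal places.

-670.146

N=7 nodes, M=11 members, R=3 reactions → 2N=14, M+R=14
member 0 (0-1): L=4.0323, (cx,cy)=(0.3202,0.9474)
member 1 (0-2): L=2.5170, (cx,cy)=(1.0000,0.0000)
member 2 (1-2): L=4.0119, (cx,cy)=(0.3056,-0.9522)
member 3 (1-3): L=2.4347, (cx,cy)=(0.9742,0.2255)
member 4 (2-3): L=4.5168, (cx,cy)=(0.2537,0.9673)
member 5 (2-4): L=2.4880, (cx,cy)=(1.0000,0.0000)
member 6 (3-4): L=4.5705, (cx,cy)=(0.2936,-0.9559)
member 7 (3-5): L=2.5195, (cx,cy)=(0.9772,-0.2123)
member 8 (4-5): L=3.9942, (cx,cy)=(0.2804,0.9599)
member 9 (4-6): L=2.2950, (cx,cy)=(1.0000,0.0000)
member 10 (5-6): L=4.0100, (cx,cy)=(0.2930,-0.9561)
solve A·x = −loads:
  F[0-1] = -3593.2022 N (compression)
  F[0-2] = +225.8592 N (tension)
  F[1-2] = +3067.5683 N (tension)
  F[1-3] = -2143.0388 N (compression)
  F[2-3] = -3019.6350 N (compression)
  F[2-4] = +1929.4164 N (tension)
  F[3-4] = +4510.8948 N (tension)
  F[3-5] = -4276.0135 N (compression)
  F[4-5] = -1947.1852 N (compression)
  F[4-6] = +196.3640 N (tension)
  F[5-6] = -670.1459 N (compression)
  Rx@0 = +924.5700 N
  Ry@0 = +3404.0586 N
  Ry@6 = +640.7314 N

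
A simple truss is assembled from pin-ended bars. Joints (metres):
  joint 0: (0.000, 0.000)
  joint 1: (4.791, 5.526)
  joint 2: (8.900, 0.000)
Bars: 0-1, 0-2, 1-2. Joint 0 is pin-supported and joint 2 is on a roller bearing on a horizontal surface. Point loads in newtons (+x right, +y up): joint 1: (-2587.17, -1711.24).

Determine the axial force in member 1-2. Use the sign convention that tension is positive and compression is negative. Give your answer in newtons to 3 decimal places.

853.848

N=3 nodes, M=3 members, R=3 reactions → 2N=6, M+R=6
member 0 (0-1): L=7.3137, (cx,cy)=(0.6551,0.7556)
member 1 (0-2): L=8.9000, (cx,cy)=(1.0000,0.0000)
member 2 (1-2): L=6.8863, (cx,cy)=(0.5967,-0.8025)
solve A·x = −loads:
  F[0-1] = -3171.6904 N (compression)
  F[0-2] = -509.4873 N (compression)
  F[1-2] = +853.8480 N (tension)
  Rx@0 = +2587.1700 N
  Ry@0 = +2396.4255 N
  Ry@2 = -685.1855 N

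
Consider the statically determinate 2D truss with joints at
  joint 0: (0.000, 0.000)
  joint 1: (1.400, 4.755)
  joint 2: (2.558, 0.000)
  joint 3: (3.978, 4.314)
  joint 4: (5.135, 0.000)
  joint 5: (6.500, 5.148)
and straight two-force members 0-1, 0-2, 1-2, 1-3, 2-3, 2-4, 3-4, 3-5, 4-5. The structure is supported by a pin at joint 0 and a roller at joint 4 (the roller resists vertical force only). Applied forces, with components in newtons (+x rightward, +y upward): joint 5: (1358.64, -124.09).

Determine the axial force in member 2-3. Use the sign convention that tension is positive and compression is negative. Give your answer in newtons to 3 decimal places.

1609.730

N=6 nodes, M=9 members, R=3 reactions → 2N=12, M+R=12
member 0 (0-1): L=4.9568, (cx,cy)=(0.2824,0.9593)
member 1 (0-2): L=2.5580, (cx,cy)=(1.0000,0.0000)
member 2 (1-2): L=4.8940, (cx,cy)=(0.2366,-0.9716)
member 3 (1-3): L=2.6154, (cx,cy)=(0.9857,-0.1686)
member 4 (2-3): L=4.5417, (cx,cy)=(0.3127,0.9499)
member 5 (2-4): L=2.5770, (cx,cy)=(1.0000,0.0000)
member 6 (3-4): L=4.4665, (cx,cy)=(0.2590,-0.9659)
member 7 (3-5): L=2.6563, (cx,cy)=(0.9494,0.3140)
member 8 (4-5): L=5.3259, (cx,cy)=(0.2563,0.9666)
solve A·x = −loads:
  F[0-1] = +1454.2762 N (tension)
  F[0-2] = +947.8951 N (tension)
  F[1-2] = -1573.7162 N (compression)
  F[1-3] = +794.4889 N (tension)
  F[2-3] = +1609.7301 N (tension)
  F[2-4] = +72.2305 N (tension)
  F[3-4] = -922.1459 N (compression)
  F[3-5] = +1606.5201 N (tension)
  F[4-5] = -650.2038 N (compression)
  Rx@0 = -1358.6400 N
  Ry@0 = -1395.0655 N
  Ry@4 = +1519.1555 N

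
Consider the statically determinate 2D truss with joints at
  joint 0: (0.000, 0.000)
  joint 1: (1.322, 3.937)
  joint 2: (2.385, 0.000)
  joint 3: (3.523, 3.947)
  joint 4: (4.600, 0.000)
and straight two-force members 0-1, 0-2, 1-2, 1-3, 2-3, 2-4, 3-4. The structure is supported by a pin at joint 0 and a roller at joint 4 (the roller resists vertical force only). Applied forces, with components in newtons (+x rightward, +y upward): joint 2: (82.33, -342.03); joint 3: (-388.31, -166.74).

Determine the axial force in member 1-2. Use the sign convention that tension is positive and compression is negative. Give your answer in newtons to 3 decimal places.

554.619

N=5 nodes, M=7 members, R=3 reactions → 2N=10, M+R=10
member 0 (0-1): L=4.1530, (cx,cy)=(0.3183,0.9480)
member 1 (0-2): L=2.3850, (cx,cy)=(1.0000,0.0000)
member 2 (1-2): L=4.0780, (cx,cy)=(0.2607,-0.9654)
member 3 (1-3): L=2.2010, (cx,cy)=(1.0000,0.0045)
member 4 (2-3): L=4.1078, (cx,cy)=(0.2770,0.9609)
member 5 (2-4): L=2.2150, (cx,cy)=(1.0000,0.0000)
member 6 (3-4): L=4.0913, (cx,cy)=(0.2632,-0.9647)
solve A·x = −loads:
  F[0-1] = -566.3823 N (compression)
  F[0-2] = -125.6881 N (compression)
  F[1-2] = +554.6187 N (tension)
  F[1-3] = -324.8666 N (compression)
  F[2-3] = -201.2933 N (compression)
  F[2-4] = -7.6813 N (compression)
  F[3-4] = +29.1798 N (tension)
  Rx@0 = +305.9800 N
  Ry@0 = +536.9207 N
  Ry@4 = -28.1507 N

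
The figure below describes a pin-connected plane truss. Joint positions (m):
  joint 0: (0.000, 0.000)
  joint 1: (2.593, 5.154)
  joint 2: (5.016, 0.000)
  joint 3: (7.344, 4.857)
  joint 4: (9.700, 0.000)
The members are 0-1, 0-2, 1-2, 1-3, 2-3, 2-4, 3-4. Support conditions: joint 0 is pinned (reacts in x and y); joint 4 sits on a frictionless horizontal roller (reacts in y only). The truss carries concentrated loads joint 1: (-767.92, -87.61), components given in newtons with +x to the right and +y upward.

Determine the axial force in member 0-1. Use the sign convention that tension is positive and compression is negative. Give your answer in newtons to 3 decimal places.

N=5 nodes, M=7 members, R=3 reactions → 2N=10, M+R=10
member 0 (0-1): L=5.7695, (cx,cy)=(0.4494,0.8933)
member 1 (0-2): L=5.0160, (cx,cy)=(1.0000,0.0000)
member 2 (1-2): L=5.6951, (cx,cy)=(0.4255,-0.9050)
member 3 (1-3): L=4.7603, (cx,cy)=(0.9981,-0.0624)
member 4 (2-3): L=5.3861, (cx,cy)=(0.4322,0.9018)
member 5 (2-4): L=4.6840, (cx,cy)=(1.0000,0.0000)
member 6 (3-4): L=5.3983, (cx,cy)=(0.4364,-0.8997)
solve A·x = −loads:
  F[0-1] = -528.6118 N (compression)
  F[0-2] = -530.3456 N (compression)
  F[1-2] = +400.1128 N (tension)
  F[1-3] = +360.8204 N (tension)
  F[2-3] = -401.5395 N (compression)
  F[2-4] = -186.5625 N (compression)
  F[3-4] = +427.4670 N (tension)
  Rx@0 = +767.9200 N
  Ry@0 = +472.2169 N
  Ry@4 = -384.6069 N

-528.612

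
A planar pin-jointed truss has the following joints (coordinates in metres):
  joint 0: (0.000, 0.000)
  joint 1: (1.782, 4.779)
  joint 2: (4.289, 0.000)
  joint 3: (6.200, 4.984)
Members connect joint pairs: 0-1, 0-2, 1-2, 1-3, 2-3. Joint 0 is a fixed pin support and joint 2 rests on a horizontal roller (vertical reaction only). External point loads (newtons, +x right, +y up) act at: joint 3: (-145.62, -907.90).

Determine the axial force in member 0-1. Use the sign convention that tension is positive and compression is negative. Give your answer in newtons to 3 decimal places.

N=4 nodes, M=5 members, R=3 reactions → 2N=8, M+R=8
member 0 (0-1): L=5.1004, (cx,cy)=(0.3494,0.9370)
member 1 (0-2): L=4.2890, (cx,cy)=(1.0000,0.0000)
member 2 (1-2): L=5.3967, (cx,cy)=(0.4645,-0.8855)
member 3 (1-3): L=4.4228, (cx,cy)=(0.9989,0.0464)
member 4 (2-3): L=5.3378, (cx,cy)=(0.3580,0.9337)
solve A·x = −loads:
  F[0-1] = +251.1322 N (tension)
  F[0-2] = -233.3612 N (compression)
  F[1-2] = -254.9152 N (compression)
  F[1-3] = +206.3831 N (tension)
  F[2-3] = -982.5956 N (compression)
  Rx@0 = +145.6200 N
  Ry@0 = -235.3059 N
  Ry@2 = +1143.2059 N

251.132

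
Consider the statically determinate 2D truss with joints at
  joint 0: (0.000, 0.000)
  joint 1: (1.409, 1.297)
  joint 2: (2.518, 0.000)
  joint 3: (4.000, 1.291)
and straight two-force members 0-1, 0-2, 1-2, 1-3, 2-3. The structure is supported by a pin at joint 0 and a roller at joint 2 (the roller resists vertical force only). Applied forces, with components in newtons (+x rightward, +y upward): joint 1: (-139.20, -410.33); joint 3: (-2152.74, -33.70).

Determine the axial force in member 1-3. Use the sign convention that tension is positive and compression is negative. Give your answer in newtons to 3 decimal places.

-2108.455

N=4 nodes, M=5 members, R=3 reactions → 2N=8, M+R=8
member 0 (0-1): L=1.9151, (cx,cy)=(0.7357,0.6773)
member 1 (0-2): L=2.5180, (cx,cy)=(1.0000,0.0000)
member 2 (1-2): L=1.7065, (cx,cy)=(0.6499,-0.7600)
member 3 (1-3): L=2.5910, (cx,cy)=(1.0000,-0.0023)
member 4 (2-3): L=1.9655, (cx,cy)=(0.7540,0.6568)
solve A·x = −loads:
  F[0-1] = -1973.1199 N (compression)
  F[0-2] = -840.2295 N (compression)
  F[1-2] = +1224.7587 N (tension)
  F[1-3] = -2108.4549 N (compression)
  F[2-3] = -58.7391 N (compression)
  Rx@0 = +2291.9400 N
  Ry@0 = +1336.3155 N
  Ry@2 = -892.2855 N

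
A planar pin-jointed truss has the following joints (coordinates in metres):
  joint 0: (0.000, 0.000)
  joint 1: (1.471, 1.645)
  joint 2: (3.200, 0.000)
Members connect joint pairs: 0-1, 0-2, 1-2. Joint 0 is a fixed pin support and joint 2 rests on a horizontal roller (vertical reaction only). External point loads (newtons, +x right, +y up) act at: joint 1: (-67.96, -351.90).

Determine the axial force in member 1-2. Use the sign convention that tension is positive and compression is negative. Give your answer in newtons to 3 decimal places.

-183.999

N=3 nodes, M=3 members, R=3 reactions → 2N=6, M+R=6
member 0 (0-1): L=2.2068, (cx,cy)=(0.6666,0.7454)
member 1 (0-2): L=3.2000, (cx,cy)=(1.0000,0.0000)
member 2 (1-2): L=2.3865, (cx,cy)=(0.7245,-0.6893)
solve A·x = −loads:
  F[0-1] = -301.9350 N (compression)
  F[0-2] = +133.3047 N (tension)
  F[1-2] = -183.9988 N (compression)
  Rx@0 = +67.9600 N
  Ry@0 = +225.0717 N
  Ry@2 = +126.8283 N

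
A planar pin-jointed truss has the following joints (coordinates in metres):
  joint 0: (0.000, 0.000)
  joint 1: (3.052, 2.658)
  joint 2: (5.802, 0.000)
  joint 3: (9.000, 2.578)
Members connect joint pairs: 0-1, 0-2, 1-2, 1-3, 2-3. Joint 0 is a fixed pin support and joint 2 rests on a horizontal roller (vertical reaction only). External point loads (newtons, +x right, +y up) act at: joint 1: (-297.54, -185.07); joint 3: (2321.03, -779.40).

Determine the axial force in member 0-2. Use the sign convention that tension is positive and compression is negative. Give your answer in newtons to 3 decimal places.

603.274

N=4 nodes, M=5 members, R=3 reactions → 2N=8, M+R=8
member 0 (0-1): L=4.0472, (cx,cy)=(0.7541,0.6568)
member 1 (0-2): L=5.8020, (cx,cy)=(1.0000,0.0000)
member 2 (1-2): L=3.8246, (cx,cy)=(0.7190,-0.6950)
member 3 (1-3): L=5.9485, (cx,cy)=(0.9999,-0.0134)
member 4 (2-3): L=4.1077, (cx,cy)=(0.7785,0.6276)
solve A·x = −loads:
  F[0-1] = +1883.3126 N (tension)
  F[0-2] = +603.2740 N (tension)
  F[1-2] = -2108.6137 N (compression)
  F[1-3] = +3234.2090 N (tension)
  F[2-3] = -1172.5684 N (compression)
  Rx@0 = -2023.4900 N
  Ry@0 = -1236.8722 N
  Ry@2 = +2201.3422 N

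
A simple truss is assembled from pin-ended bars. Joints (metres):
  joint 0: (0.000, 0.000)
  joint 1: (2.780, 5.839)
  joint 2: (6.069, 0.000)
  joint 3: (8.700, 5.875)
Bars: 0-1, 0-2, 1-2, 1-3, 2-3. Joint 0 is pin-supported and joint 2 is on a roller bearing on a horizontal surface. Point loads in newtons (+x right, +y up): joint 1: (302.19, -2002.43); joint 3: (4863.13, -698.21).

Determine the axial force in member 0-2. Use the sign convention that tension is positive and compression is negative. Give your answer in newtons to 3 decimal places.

N=4 nodes, M=5 members, R=3 reactions → 2N=8, M+R=8
member 0 (0-1): L=6.4670, (cx,cy)=(0.4299,0.9029)
member 1 (0-2): L=6.0690, (cx,cy)=(1.0000,0.0000)
member 2 (1-2): L=6.7016, (cx,cy)=(0.4908,-0.8713)
member 3 (1-3): L=5.9201, (cx,cy)=(1.0000,0.0061)
member 4 (2-3): L=6.4372, (cx,cy)=(0.4087,0.9127)
solve A·x = −loads:
  F[0-1] = +4669.3583 N (tension)
  F[0-2] = +3158.0863 N (tension)
  F[1-2] = -7100.7604 N (compression)
  F[1-3] = +5190.0389 N (tension)
  F[2-3] = -799.6072 N (compression)
  Rx@0 = -5165.3200 N
  Ry@0 = -4215.9127 N
  Ry@2 = +6916.5527 N

3158.086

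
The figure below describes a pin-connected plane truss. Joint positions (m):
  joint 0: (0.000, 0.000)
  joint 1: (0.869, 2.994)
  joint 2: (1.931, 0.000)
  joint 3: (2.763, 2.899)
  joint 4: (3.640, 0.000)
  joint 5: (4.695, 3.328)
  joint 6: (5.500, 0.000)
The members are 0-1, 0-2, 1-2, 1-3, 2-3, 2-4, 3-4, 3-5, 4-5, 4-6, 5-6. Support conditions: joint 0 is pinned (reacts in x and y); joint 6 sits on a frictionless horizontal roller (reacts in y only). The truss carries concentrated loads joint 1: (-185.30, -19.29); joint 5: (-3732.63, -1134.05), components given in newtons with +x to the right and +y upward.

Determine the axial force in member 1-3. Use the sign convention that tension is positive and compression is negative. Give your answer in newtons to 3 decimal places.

-1475.194

N=7 nodes, M=11 members, R=3 reactions → 2N=14, M+R=14
member 0 (0-1): L=3.1176, (cx,cy)=(0.2787,0.9604)
member 1 (0-2): L=1.9310, (cx,cy)=(1.0000,0.0000)
member 2 (1-2): L=3.1768, (cx,cy)=(0.3343,-0.9425)
member 3 (1-3): L=1.8964, (cx,cy)=(0.9987,-0.0501)
member 4 (2-3): L=3.0160, (cx,cy)=(0.2759,0.9612)
member 5 (2-4): L=1.7090, (cx,cy)=(1.0000,0.0000)
member 6 (3-4): L=3.0288, (cx,cy)=(0.2896,-0.9572)
member 7 (3-5): L=1.9791, (cx,cy)=(0.9762,0.2168)
member 8 (4-5): L=3.4912, (cx,cy)=(0.3022,0.9532)
member 9 (4-6): L=1.8600, (cx,cy)=(1.0000,0.0000)
member 10 (5-6): L=3.4240, (cx,cy)=(0.2351,-0.9720)
solve A·x = −loads:
  F[0-1] = -2646.5722 N (compression)
  F[0-2] = -3180.2155 N (compression)
  F[1-2] = +2754.7806 N (tension)
  F[1-3] = -1475.1943 N (compression)
  F[2-3] = -2701.0954 N (compression)
  F[2-4] = -1514.1651 N (compression)
  F[3-4] = +1987.1400 N (tension)
  F[3-5] = -2861.9063 N (compression)
  F[4-5] = -1995.2941 N (compression)
  F[4-6] = -335.8207 N (compression)
  F[5-6] = +1428.3749 N (tension)
  Rx@0 = +3917.9300 N
  Ry@0 = +2541.6769 N
  Ry@6 = -1388.3369 N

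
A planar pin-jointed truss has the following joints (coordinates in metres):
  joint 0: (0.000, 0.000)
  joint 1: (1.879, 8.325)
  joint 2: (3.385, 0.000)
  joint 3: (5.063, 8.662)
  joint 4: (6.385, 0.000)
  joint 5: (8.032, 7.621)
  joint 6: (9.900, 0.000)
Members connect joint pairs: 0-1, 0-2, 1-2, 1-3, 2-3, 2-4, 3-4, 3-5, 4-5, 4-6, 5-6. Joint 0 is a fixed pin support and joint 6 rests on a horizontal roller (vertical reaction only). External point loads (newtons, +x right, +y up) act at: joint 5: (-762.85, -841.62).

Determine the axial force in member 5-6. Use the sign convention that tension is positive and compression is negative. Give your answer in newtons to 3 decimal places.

N=7 nodes, M=11 members, R=3 reactions → 2N=14, M+R=14
member 0 (0-1): L=8.5344, (cx,cy)=(0.2202,0.9755)
member 1 (0-2): L=3.3850, (cx,cy)=(1.0000,0.0000)
member 2 (1-2): L=8.4601, (cx,cy)=(0.1780,-0.9840)
member 3 (1-3): L=3.2018, (cx,cy)=(0.9944,0.1053)
member 4 (2-3): L=8.8230, (cx,cy)=(0.1902,0.9817)
member 5 (2-4): L=3.0000, (cx,cy)=(1.0000,0.0000)
member 6 (3-4): L=8.7623, (cx,cy)=(0.1509,-0.9886)
member 7 (3-5): L=3.1462, (cx,cy)=(0.9437,-0.3309)
member 8 (4-5): L=7.7969, (cx,cy)=(0.2112,0.9774)
member 9 (4-6): L=3.5150, (cx,cy)=(1.0000,0.0000)
member 10 (5-6): L=7.8466, (cx,cy)=(0.2381,-0.9712)
solve A·x = −loads:
  F[0-1] = -764.8098 N (compression)
  F[0-2] = -594.4638 N (compression)
  F[1-2] = +726.1371 N (tension)
  F[1-3] = -299.3096 N (compression)
  F[2-3] = -727.8235 N (compression)
  F[2-4] = -326.7826 N (compression)
  F[3-4] = +960.7601 N (tension)
  F[3-5] = -615.7001 N (compression)
  F[4-5] = -971.6886 N (compression)
  F[4-6] = +23.4271 N (tension)
  F[5-6] = -98.4062 N (compression)
  Rx@0 = +762.8500 N
  Ry@0 = +746.0430 N
  Ry@6 = +95.5770 N

-98.406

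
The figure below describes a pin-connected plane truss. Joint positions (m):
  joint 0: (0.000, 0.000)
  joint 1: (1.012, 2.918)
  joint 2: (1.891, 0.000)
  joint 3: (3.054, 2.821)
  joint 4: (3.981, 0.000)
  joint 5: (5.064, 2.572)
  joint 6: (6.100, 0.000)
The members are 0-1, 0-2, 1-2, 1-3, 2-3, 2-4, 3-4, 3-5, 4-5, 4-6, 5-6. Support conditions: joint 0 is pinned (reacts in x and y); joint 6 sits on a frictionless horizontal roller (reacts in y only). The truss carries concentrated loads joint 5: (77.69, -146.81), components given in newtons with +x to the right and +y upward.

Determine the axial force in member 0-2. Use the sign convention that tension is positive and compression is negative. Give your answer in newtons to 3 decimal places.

N=7 nodes, M=11 members, R=3 reactions → 2N=14, M+R=14
member 0 (0-1): L=3.0885, (cx,cy)=(0.3277,0.9448)
member 1 (0-2): L=1.8910, (cx,cy)=(1.0000,0.0000)
member 2 (1-2): L=3.0475, (cx,cy)=(0.2884,-0.9575)
member 3 (1-3): L=2.0443, (cx,cy)=(0.9989,-0.0474)
member 4 (2-3): L=3.0513, (cx,cy)=(0.3811,0.9245)
member 5 (2-4): L=2.0900, (cx,cy)=(1.0000,0.0000)
member 6 (3-4): L=2.9694, (cx,cy)=(0.3122,-0.9500)
member 7 (3-5): L=2.0254, (cx,cy)=(0.9924,-0.1229)
member 8 (4-5): L=2.7907, (cx,cy)=(0.3881,0.9216)
member 9 (4-6): L=2.1190, (cx,cy)=(1.0000,0.0000)
member 10 (5-6): L=2.7728, (cx,cy)=(0.3736,-0.9276)
solve A·x = −loads:
  F[0-1] = +8.2807 N (tension)
  F[0-2] = +74.9767 N (tension)
  F[1-2] = -8.4260 N (compression)
  F[1-3] = +5.1494 N (tension)
  F[2-3] = +8.7266 N (tension)
  F[2-4] = +69.2203 N (tension)
  F[3-4] = -9.7359 N (compression)
  F[3-5] = +11.5971 N (tension)
  F[4-5] = +10.0358 N (tension)
  F[4-6] = +62.2863 N (tension)
  F[5-6] = -166.7067 N (compression)
  Rx@0 = -77.6900 N
  Ry@0 = -7.8235 N
  Ry@6 = +154.6335 N

74.977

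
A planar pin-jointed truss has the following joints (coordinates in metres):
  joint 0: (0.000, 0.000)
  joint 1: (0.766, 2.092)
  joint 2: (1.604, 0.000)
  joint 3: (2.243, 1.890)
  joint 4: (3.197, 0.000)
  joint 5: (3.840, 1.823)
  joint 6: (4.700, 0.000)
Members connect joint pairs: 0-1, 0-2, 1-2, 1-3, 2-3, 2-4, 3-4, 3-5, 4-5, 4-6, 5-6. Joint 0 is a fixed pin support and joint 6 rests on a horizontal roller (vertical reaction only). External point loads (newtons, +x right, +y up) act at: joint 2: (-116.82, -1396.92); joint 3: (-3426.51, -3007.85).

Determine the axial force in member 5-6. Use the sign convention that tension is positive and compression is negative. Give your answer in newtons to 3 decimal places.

N=7 nodes, M=11 members, R=3 reactions → 2N=14, M+R=14
member 0 (0-1): L=2.2278, (cx,cy)=(0.3438,0.9390)
member 1 (0-2): L=1.6040, (cx,cy)=(1.0000,0.0000)
member 2 (1-2): L=2.2536, (cx,cy)=(0.3718,-0.9283)
member 3 (1-3): L=1.4907, (cx,cy)=(0.9908,-0.1355)
member 4 (2-3): L=1.9951, (cx,cy)=(0.3203,0.9473)
member 5 (2-4): L=1.5930, (cx,cy)=(1.0000,0.0000)
member 6 (3-4): L=2.1171, (cx,cy)=(0.4506,-0.8927)
member 7 (3-5): L=1.5984, (cx,cy)=(0.9991,-0.0419)
member 8 (4-5): L=1.9331, (cx,cy)=(0.3326,0.9431)
member 9 (4-6): L=1.5030, (cx,cy)=(1.0000,0.0000)
member 10 (5-6): L=2.0157, (cx,cy)=(0.4267,-0.9044)
solve A·x = −loads:
  F[0-1] = -4121.7809 N (compression)
  F[0-2] = -2126.1275 N (compression)
  F[1-2] = +4632.0133 N (tension)
  F[1-3] = -3168.8412 N (compression)
  F[2-3] = -3064.3725 N (compression)
  F[2-4] = +694.5771 N (tension)
  F[3-4] = -578.0969 N (compression)
  F[3-5] = -434.4620 N (compression)
  F[4-5] = +547.2402 N (tension)
  F[4-6] = +252.0513 N (tension)
  F[5-6] = -590.7586 N (compression)
  Rx@0 = +3543.3300 N
  Ry@0 = +3870.4799 N
  Ry@6 = +534.2901 N

-590.759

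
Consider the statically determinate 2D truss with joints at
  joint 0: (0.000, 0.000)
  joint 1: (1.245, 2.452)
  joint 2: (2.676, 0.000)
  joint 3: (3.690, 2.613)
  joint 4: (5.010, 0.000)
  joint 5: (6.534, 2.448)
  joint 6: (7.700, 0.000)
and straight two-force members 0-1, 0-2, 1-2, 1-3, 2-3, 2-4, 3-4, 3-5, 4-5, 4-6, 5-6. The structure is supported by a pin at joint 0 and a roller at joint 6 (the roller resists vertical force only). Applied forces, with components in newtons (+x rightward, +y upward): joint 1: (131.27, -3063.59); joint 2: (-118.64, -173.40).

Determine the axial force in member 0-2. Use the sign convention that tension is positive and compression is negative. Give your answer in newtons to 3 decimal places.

1352.873

N=7 nodes, M=11 members, R=3 reactions → 2N=14, M+R=14
member 0 (0-1): L=2.7500, (cx,cy)=(0.4527,0.8916)
member 1 (0-2): L=2.6760, (cx,cy)=(1.0000,0.0000)
member 2 (1-2): L=2.8390, (cx,cy)=(0.5040,-0.8637)
member 3 (1-3): L=2.4503, (cx,cy)=(0.9978,0.0657)
member 4 (2-3): L=2.8028, (cx,cy)=(0.3618,0.9323)
member 5 (2-4): L=2.3340, (cx,cy)=(1.0000,0.0000)
member 6 (3-4): L=2.9275, (cx,cy)=(0.4509,-0.8926)
member 7 (3-5): L=2.8488, (cx,cy)=(0.9983,-0.0579)
member 8 (4-5): L=2.8836, (cx,cy)=(0.5285,0.8489)
member 9 (4-6): L=2.6900, (cx,cy)=(1.0000,0.0000)
member 10 (5-6): L=2.7115, (cx,cy)=(0.4300,-0.9028)
solve A·x = −loads:
  F[0-1] = -2960.3430 N (compression)
  F[0-2] = +1352.8732 N (tension)
  F[1-2] = -580.8080 N (compression)
  F[1-3] = -1181.3119 N (compression)
  F[2-3] = +724.0752 N (tension)
  F[2-4] = +916.8070 N (tension)
  F[3-4] = -628.1288 N (compression)
  F[3-5] = -634.6498 N (compression)
  F[4-5] = +660.4204 N (tension)
  F[4-6] = +284.5510 N (tension)
  F[5-6] = -661.7165 N (compression)
  Rx@0 = -12.6300 N
  Ry@0 = +2639.5794 N
  Ry@6 = +597.4106 N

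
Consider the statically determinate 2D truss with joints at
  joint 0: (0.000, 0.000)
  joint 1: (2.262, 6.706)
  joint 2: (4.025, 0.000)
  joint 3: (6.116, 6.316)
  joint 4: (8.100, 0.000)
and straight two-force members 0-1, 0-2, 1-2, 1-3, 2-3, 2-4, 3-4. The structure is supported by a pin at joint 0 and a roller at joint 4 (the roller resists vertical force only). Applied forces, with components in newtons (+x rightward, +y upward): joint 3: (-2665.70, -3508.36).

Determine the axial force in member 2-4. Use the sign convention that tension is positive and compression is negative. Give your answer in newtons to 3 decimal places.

179.188

N=5 nodes, M=7 members, R=3 reactions → 2N=10, M+R=10
member 0 (0-1): L=7.0772, (cx,cy)=(0.3196,0.9475)
member 1 (0-2): L=4.0250, (cx,cy)=(1.0000,0.0000)
member 2 (1-2): L=6.9339, (cx,cy)=(0.2543,-0.9671)
member 3 (1-3): L=3.8737, (cx,cy)=(0.9949,-0.1007)
member 4 (2-3): L=6.6531, (cx,cy)=(0.3143,0.9493)
member 5 (2-4): L=4.0750, (cx,cy)=(1.0000,0.0000)
member 6 (3-4): L=6.6203, (cx,cy)=(0.2997,-0.9540)
solve A·x = −loads:
  F[0-1] = -3100.5532 N (compression)
  F[0-2] = -1674.7108 N (compression)
  F[1-2] = +3227.2990 N (tension)
  F[1-3] = -1820.8108 N (compression)
  F[2-3] = -3287.8402 N (compression)
  F[2-4] = +179.1884 N (tension)
  F[3-4] = -597.9222 N (compression)
  Rx@0 = +2665.7000 N
  Ry@0 = +2937.9194 N
  Ry@4 = +570.4406 N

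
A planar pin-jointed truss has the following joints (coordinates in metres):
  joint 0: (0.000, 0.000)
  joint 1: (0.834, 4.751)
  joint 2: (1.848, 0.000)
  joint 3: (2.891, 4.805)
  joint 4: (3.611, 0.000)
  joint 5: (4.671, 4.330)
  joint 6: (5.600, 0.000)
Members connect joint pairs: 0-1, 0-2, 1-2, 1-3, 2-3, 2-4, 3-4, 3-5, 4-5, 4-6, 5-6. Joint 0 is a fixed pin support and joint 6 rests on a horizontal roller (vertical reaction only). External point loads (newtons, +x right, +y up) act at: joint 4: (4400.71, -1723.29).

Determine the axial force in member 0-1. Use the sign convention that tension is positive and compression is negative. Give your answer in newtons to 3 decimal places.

-621.435

N=7 nodes, M=11 members, R=3 reactions → 2N=14, M+R=14
member 0 (0-1): L=4.8236, (cx,cy)=(0.1729,0.9849)
member 1 (0-2): L=1.8480, (cx,cy)=(1.0000,0.0000)
member 2 (1-2): L=4.8580, (cx,cy)=(0.2087,-0.9780)
member 3 (1-3): L=2.0577, (cx,cy)=(0.9997,0.0262)
member 4 (2-3): L=4.9169, (cx,cy)=(0.2121,0.9772)
member 5 (2-4): L=1.7630, (cx,cy)=(1.0000,0.0000)
member 6 (3-4): L=4.8586, (cx,cy)=(0.1482,-0.9890)
member 7 (3-5): L=1.8423, (cx,cy)=(0.9662,-0.2578)
member 8 (4-5): L=4.4579, (cx,cy)=(0.2378,0.9713)
member 9 (4-6): L=1.9890, (cx,cy)=(1.0000,0.0000)
member 10 (5-6): L=4.4285, (cx,cy)=(0.2098,-0.9777)
solve A·x = −loads:
  F[0-1] = -621.4347 N (compression)
  F[0-2] = +4508.1550 N (tension)
  F[1-2] = +619.5058 N (tension)
  F[1-3] = -236.8346 N (compression)
  F[2-3] = -619.9695 N (compression)
  F[2-4] = +4768.9745 N (tension)
  F[3-4] = +748.1968 N (tension)
  F[3-5] = -495.9060 N (compression)
  F[4-5] = +1012.3910 N (tension)
  F[4-6] = +238.4106 N (tension)
  F[5-6] = -1136.5020 N (compression)
  Rx@0 = -4400.7100 N
  Ry@0 = +612.0757 N
  Ry@6 = +1111.2143 N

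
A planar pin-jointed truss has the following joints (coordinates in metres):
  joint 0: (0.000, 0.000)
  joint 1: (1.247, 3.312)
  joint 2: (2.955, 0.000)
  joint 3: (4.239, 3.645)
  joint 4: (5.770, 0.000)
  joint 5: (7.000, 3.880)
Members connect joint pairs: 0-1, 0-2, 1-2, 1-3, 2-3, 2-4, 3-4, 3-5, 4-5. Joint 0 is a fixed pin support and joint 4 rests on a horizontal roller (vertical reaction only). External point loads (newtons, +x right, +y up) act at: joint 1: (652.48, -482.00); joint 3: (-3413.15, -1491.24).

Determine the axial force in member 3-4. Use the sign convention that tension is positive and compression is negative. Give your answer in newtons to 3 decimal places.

N=6 nodes, M=9 members, R=3 reactions → 2N=12, M+R=12
member 0 (0-1): L=3.5390, (cx,cy)=(0.3524,0.9359)
member 1 (0-2): L=2.9550, (cx,cy)=(1.0000,0.0000)
member 2 (1-2): L=3.7265, (cx,cy)=(0.4583,-0.8888)
member 3 (1-3): L=3.0105, (cx,cy)=(0.9939,0.1106)
member 4 (2-3): L=3.8645, (cx,cy)=(0.3323,0.9432)
member 5 (2-4): L=2.8150, (cx,cy)=(1.0000,0.0000)
member 6 (3-4): L=3.9535, (cx,cy)=(0.3873,-0.9220)
member 7 (3-5): L=2.7710, (cx,cy)=(0.9964,0.0848)
member 8 (4-5): L=4.0703, (cx,cy)=(0.3022,0.9532)
solve A·x = −loads:
  F[0-1] = -2730.2354 N (compression)
  F[0-2] = -1798.6394 N (compression)
  F[1-2] = +2014.7513 N (tension)
  F[1-3] = -2553.6265 N (compression)
  F[2-3] = -1898.5154 N (compression)
  F[2-4] = -244.4092 N (compression)
  F[3-4] = +631.1341 N (tension)
  F[3-5] = +0.0000 N (tension)
  F[4-5] = -0.0000 N (compression)
  Rx@0 = +2760.6700 N
  Ry@0 = +2555.1287 N
  Ry@4 = -581.8887 N

631.134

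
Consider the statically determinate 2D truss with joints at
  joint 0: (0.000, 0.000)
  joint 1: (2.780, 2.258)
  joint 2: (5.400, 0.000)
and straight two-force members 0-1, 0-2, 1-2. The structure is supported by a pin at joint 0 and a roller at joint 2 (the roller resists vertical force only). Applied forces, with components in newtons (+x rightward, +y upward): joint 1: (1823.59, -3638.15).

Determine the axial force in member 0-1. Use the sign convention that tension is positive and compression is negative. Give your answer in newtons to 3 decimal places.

-1590.324

N=3 nodes, M=3 members, R=3 reactions → 2N=6, M+R=6
member 0 (0-1): L=3.5815, (cx,cy)=(0.7762,0.6305)
member 1 (0-2): L=5.4000, (cx,cy)=(1.0000,0.0000)
member 2 (1-2): L=3.4588, (cx,cy)=(0.7575,-0.6528)
solve A·x = −loads:
  F[0-1] = -1590.3236 N (compression)
  F[0-2] = +3058.0254 N (tension)
  F[1-2] = -4037.0041 N (compression)
  Rx@0 = -1823.5900 N
  Ry@0 = +1002.6457 N
  Ry@2 = +2635.5043 N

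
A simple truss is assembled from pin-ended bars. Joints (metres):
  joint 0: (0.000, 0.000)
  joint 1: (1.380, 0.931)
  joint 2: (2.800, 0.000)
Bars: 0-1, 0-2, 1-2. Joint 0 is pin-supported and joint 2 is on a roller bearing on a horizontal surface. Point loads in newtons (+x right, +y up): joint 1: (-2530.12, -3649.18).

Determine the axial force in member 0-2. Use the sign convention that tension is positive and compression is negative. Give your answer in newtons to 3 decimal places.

1460.052

N=3 nodes, M=3 members, R=3 reactions → 2N=6, M+R=6
member 0 (0-1): L=1.6647, (cx,cy)=(0.8290,0.5593)
member 1 (0-2): L=2.8000, (cx,cy)=(1.0000,0.0000)
member 2 (1-2): L=1.6980, (cx,cy)=(0.8363,-0.5483)
solve A·x = −loads:
  F[0-1] = -4813.3055 N (compression)
  F[0-2] = +1460.0521 N (tension)
  F[1-2] = -1745.8803 N (compression)
  Rx@0 = +2530.1200 N
  Ry@0 = +2691.9205 N
  Ry@2 = +957.2595 N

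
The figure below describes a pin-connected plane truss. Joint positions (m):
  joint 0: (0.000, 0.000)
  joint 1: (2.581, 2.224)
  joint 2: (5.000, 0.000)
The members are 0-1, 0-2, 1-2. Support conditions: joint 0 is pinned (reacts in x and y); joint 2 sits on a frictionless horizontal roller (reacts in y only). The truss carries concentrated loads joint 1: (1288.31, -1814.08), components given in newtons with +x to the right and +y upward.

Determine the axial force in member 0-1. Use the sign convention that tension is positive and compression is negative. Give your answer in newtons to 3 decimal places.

N=3 nodes, M=3 members, R=3 reactions → 2N=6, M+R=6
member 0 (0-1): L=3.4070, (cx,cy)=(0.7576,0.6528)
member 1 (0-2): L=5.0000, (cx,cy)=(1.0000,0.0000)
member 2 (1-2): L=3.2860, (cx,cy)=(0.7362,-0.6768)
solve A·x = −loads:
  F[0-1] = -466.6438 N (compression)
  F[0-2] = +1641.8184 N (tension)
  F[1-2] = -2230.2606 N (compression)
  Rx@0 = -1288.3100 N
  Ry@0 = +304.6116 N
  Ry@2 = +1509.4684 N

-466.644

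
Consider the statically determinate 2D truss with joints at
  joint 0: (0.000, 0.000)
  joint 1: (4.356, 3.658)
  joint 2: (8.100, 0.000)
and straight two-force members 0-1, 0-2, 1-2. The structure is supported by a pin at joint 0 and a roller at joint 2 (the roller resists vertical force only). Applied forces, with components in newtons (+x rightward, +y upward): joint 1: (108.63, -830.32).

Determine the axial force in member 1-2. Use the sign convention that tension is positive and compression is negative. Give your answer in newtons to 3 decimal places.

-709.150

N=3 nodes, M=3 members, R=3 reactions → 2N=6, M+R=6
member 0 (0-1): L=5.6882, (cx,cy)=(0.7658,0.6431)
member 1 (0-2): L=8.1000, (cx,cy)=(1.0000,0.0000)
member 2 (1-2): L=5.2344, (cx,cy)=(0.7153,-0.6988)
solve A·x = −loads:
  F[0-1] = -520.5137 N (compression)
  F[0-2] = +507.2368 N (tension)
  F[1-2] = -709.1503 N (compression)
  Rx@0 = -108.6300 N
  Ry@0 = +334.7345 N
  Ry@2 = +495.5855 N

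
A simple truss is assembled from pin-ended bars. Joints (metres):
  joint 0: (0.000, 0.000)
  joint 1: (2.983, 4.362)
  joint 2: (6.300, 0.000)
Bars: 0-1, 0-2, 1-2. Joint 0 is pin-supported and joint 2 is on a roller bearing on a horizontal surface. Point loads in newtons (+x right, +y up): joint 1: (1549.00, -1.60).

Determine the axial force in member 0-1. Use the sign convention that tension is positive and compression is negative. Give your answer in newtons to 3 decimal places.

1298.281

N=3 nodes, M=3 members, R=3 reactions → 2N=6, M+R=6
member 0 (0-1): L=5.2844, (cx,cy)=(0.5645,0.8254)
member 1 (0-2): L=6.3000, (cx,cy)=(1.0000,0.0000)
member 2 (1-2): L=5.4799, (cx,cy)=(0.6053,-0.7960)
solve A·x = −loads:
  F[0-1] = +1298.2813 N (tension)
  F[0-2] = +816.1369 N (tension)
  F[1-2] = -1348.3164 N (compression)
  Rx@0 = -1549.0000 N
  Ry@0 = -1071.6557 N
  Ry@2 = +1073.2557 N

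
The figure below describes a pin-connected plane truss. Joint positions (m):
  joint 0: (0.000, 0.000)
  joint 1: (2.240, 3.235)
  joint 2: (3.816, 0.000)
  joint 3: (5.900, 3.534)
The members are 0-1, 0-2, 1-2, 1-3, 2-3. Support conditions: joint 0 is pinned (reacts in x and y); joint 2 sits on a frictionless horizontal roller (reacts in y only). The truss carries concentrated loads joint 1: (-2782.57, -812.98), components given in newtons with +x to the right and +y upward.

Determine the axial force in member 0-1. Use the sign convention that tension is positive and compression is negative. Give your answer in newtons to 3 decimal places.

N=4 nodes, M=5 members, R=3 reactions → 2N=8, M+R=8
member 0 (0-1): L=3.9348, (cx,cy)=(0.5693,0.8221)
member 1 (0-2): L=3.8160, (cx,cy)=(1.0000,0.0000)
member 2 (1-2): L=3.5985, (cx,cy)=(0.4380,-0.8990)
member 3 (1-3): L=3.6722, (cx,cy)=(0.9967,0.0814)
member 4 (2-3): L=4.1027, (cx,cy)=(0.5080,0.8614)
solve A·x = −loads:
  F[0-1] = -3277.6065 N (compression)
  F[0-2] = -916.7071 N (compression)
  F[1-2] = +2093.1122 N (tension)
  F[1-3] = +0.0000 N (tension)
  F[2-3] = +0.0000 N (tension)
  Rx@0 = +2782.5700 N
  Ry@0 = +2694.6725 N
  Ry@2 = -1881.6925 N

-3277.607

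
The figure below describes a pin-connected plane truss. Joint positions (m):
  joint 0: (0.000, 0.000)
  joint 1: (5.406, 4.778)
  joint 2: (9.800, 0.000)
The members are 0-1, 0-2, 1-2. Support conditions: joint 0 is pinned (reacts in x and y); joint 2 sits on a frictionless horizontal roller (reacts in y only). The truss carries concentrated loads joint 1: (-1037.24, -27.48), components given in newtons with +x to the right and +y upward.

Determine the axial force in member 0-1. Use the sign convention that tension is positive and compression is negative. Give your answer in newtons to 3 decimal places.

N=3 nodes, M=3 members, R=3 reactions → 2N=6, M+R=6
member 0 (0-1): L=7.2149, (cx,cy)=(0.7493,0.6622)
member 1 (0-2): L=9.8000, (cx,cy)=(1.0000,0.0000)
member 2 (1-2): L=6.4913, (cx,cy)=(0.6769,-0.7361)
solve A·x = −loads:
  F[0-1] = -782.2312 N (compression)
  F[0-2] = -451.1240 N (compression)
  F[1-2] = +666.4463 N (tension)
  Rx@0 = +1037.2400 N
  Ry@0 = +518.0286 N
  Ry@2 = -490.5486 N

-782.231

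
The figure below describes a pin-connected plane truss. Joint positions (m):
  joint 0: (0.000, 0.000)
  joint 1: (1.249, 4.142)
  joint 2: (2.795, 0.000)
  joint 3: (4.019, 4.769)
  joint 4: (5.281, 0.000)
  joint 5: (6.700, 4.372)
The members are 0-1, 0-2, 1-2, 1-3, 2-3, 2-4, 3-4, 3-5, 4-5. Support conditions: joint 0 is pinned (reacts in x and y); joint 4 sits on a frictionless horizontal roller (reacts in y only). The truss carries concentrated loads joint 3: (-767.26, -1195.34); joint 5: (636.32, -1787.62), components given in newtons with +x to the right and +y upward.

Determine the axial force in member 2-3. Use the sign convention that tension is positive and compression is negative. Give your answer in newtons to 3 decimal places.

N=6 nodes, M=9 members, R=3 reactions → 2N=12, M+R=12
member 0 (0-1): L=4.3262, (cx,cy)=(0.2887,0.9574)
member 1 (0-2): L=2.7950, (cx,cy)=(1.0000,0.0000)
member 2 (1-2): L=4.4211, (cx,cy)=(0.3497,-0.9369)
member 3 (1-3): L=2.8401, (cx,cy)=(0.9753,0.2208)
member 4 (2-3): L=4.9236, (cx,cy)=(0.2486,0.9686)
member 5 (2-4): L=2.4860, (cx,cy)=(1.0000,0.0000)
member 6 (3-4): L=4.9332, (cx,cy)=(0.2558,-0.9667)
member 7 (3-5): L=2.7102, (cx,cy)=(0.9892,-0.1465)
member 8 (4-5): L=4.5965, (cx,cy)=(0.3087,0.9512)
solve A·x = −loads:
  F[0-1] = +29.8730 N (tension)
  F[0-2] = -139.5645 N (compression)
  F[1-2] = -26.2286 N (compression)
  F[1-3] = +18.2465 N (tension)
  F[2-3] = +25.3692 N (tension)
  F[2-4] = -155.0430 N (compression)
  F[3-4] = -1443.8668 N (compression)
  F[3-5] = +1173.3902 N (tension)
  F[4-5] = -1698.7125 N (compression)
  Rx@0 = +130.9400 N
  Ry@0 = -28.6010 N
  Ry@4 = +3011.5610 N

25.369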